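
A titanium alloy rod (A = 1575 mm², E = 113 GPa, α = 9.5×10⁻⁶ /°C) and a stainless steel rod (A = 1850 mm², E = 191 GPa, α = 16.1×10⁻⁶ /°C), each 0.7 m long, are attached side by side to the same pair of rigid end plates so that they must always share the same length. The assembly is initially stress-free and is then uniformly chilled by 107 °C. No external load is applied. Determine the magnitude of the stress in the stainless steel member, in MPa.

Both members must finish at the same length. With the larger α, the stainless steel tends to over-contract; the plates restrain it, putting the stainless steel in tension and the titanium alloy in compression. With no external load the two internal forces are equal and opposite, magnitude P.
Compatibility of the two members (thermal + elastic change equal): (α₁ − α₂)ΔT = P·[1/(A₁E₁) + 1/(A₂E₂)].
|α₁ − α₂|·ΔT = 6.6×10⁻⁶ × 107 = 0.0007062.
1/(A₁E₁) + 1/(A₂E₂) = 1/(1575×113×10³) + 1/(1850×191×10³) = 8.449×10⁻⁹ N⁻¹.
P = 0.0007062 / 8.449×10⁻⁹ = 83590 N = 83.59 kN.
σ_{stainless steel} = P/A₂ = 83590/1850 = 45.18 MPa, tensile.

σ ≈ 45.2 MPa (tensile)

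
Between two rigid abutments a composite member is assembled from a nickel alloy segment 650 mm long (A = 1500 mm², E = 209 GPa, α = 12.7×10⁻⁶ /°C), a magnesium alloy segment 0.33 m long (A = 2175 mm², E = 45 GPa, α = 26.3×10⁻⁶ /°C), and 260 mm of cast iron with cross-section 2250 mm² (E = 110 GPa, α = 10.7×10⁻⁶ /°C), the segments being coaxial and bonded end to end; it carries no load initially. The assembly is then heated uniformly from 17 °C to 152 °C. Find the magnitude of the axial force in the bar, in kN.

If the supports were absent, the total length change would be Σ αᵢΔT Lᵢ = 12.7×10⁻⁶×135×650 + 26.3×10⁻⁶×135×330 + 10.7×10⁻⁶×135×260 = 2.662 mm.
The walls prevent any net length change, so an axial force P (same in every segment) develops. Compatibility: P · Σ Lᵢ/(AᵢEᵢ) = δ_free.
Σ Lᵢ/(AᵢEᵢ) = 650/(1500×209×10³) + 330/(2175×45×10³) + 260/(2250×110×10³) = 6.496×10⁻⁶ mm/N.
P = 2.662 / 6.496×10⁻⁶ = 409800 N = 409.8 kN, compressive.

P ≈ 410 kN (compressive)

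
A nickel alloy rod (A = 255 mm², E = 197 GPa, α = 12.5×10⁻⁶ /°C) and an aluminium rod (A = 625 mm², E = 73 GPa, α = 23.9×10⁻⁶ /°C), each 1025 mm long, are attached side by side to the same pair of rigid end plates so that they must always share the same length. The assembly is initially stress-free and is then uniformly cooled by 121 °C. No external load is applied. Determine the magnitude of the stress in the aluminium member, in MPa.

σ ≈ 52.8 MPa (tensile)

Both members must finish at the same length. With the larger α, the aluminium tends to over-contract; the plates restrain it, putting the aluminium in tension and the nickel alloy in compression. With no external load the two internal forces are equal and opposite, magnitude P.
Setting the final lengths equal and cancelling L: (α₁ − α₂)ΔT = P/(A₁E₁) + P/(A₂E₂).
|α₁ − α₂|·ΔT = 11.4×10⁻⁶ × 121 = 0.001379.
1/(A₁E₁) + 1/(A₂E₂) = 1/(255×197×10³) + 1/(625×73×10³) = 4.182×10⁻⁸ N⁻¹.
P = 0.001379 / 4.182×10⁻⁸ = 32980 N = 32.98 kN.
σ_{aluminium} = P/A₂ = 32980/625 = 52.77 MPa, tensile.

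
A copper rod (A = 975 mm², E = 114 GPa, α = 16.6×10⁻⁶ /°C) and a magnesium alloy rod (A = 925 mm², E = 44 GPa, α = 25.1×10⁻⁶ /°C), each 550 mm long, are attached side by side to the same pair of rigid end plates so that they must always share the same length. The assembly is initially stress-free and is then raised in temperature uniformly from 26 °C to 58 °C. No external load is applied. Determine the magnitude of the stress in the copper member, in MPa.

Both members must finish at the same length. With the larger α, the magnesium alloy tends to over-expand; the plates restrain it, putting the magnesium alloy in compression and the copper in tension. With no external load the two internal forces are equal and opposite, magnitude P.
Equating the net (thermal + elastic) strains gives |α₁ − α₂|·ΔT = P·[1/(A₁E₁) + 1/(A₂E₂)].
|α₁ − α₂|·ΔT = 8.5×10⁻⁶ × 32 = 0.000272.
1/(A₁E₁) + 1/(A₂E₂) = 1/(975×114×10³) + 1/(925×44×10³) = 3.357×10⁻⁸ N⁻¹.
P = 0.000272 / 3.357×10⁻⁸ = 8103 N = 8.103 kN.
σ_{copper} = P/A₁ = 8103/975 = 8.311 MPa, tensile.

σ ≈ 8.31 MPa (tensile)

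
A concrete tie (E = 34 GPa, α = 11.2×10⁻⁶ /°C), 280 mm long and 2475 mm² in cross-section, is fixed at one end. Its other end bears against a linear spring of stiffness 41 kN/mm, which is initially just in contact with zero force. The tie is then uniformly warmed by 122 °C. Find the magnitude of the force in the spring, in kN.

The unrestrained thermal change is αΔT L = 11.2×10⁻⁶ × 122 × 280 = 0.3826 mm.
Let P be the compressive force at the spring. The tie shortens elastically by PL/(AE) and the spring compresses by P/k; together these equal δ_free.
So P = δ_free / [L/(AE) + 1/k] = 0.3826 / [ 280/(2475×34×10³) + 1/(41×10³) ].
P = 0.3826 / 2.772×10⁻⁵ = 13800 N.

P ≈ 13.8 kN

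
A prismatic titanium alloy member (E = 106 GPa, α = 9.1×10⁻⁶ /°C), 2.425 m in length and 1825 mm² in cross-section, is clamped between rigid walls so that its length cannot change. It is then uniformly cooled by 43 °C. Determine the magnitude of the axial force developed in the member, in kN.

Full restraint means ε = 0, so the stress is σ = EαΔT = 106×10³ × 9.1×10⁻⁶ × 43 = 41.48 MPa.
P = AEαΔT = 1825 × 106×10³ × 9.1×10⁻⁶ × 43 = 75.7 kN (tensile).

P ≈ 75.7 kN (tensile)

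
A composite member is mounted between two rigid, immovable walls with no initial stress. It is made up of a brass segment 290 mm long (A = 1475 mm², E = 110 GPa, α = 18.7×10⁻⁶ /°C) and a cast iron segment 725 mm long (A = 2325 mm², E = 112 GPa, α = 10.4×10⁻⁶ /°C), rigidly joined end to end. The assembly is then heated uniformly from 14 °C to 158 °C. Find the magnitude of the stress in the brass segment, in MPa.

σ ≈ 277 MPa (compressive)

If the supports were absent, the total length change would be Σ αᵢΔT Lᵢ = 18.7×10⁻⁶×144×290 + 10.4×10⁻⁶×144×725 = 1.867 mm.
The rigid supports impose zero overall length change; the single axial force P common to all segments must satisfy P Σ Lᵢ/(AᵢEᵢ) = δ_free.
The series flexibility is Σ Lᵢ/(AᵢEᵢ) = 290/(1475×110×10³) + 725/(2325×112×10³) = 4.572×10⁻⁶ mm/N.
P = 1.867 / 4.572×10⁻⁶ = 408300 N = 408.3 kN, compressive.
σ_{brass} = P / A = 408300 / 1475 = 276.8 MPa.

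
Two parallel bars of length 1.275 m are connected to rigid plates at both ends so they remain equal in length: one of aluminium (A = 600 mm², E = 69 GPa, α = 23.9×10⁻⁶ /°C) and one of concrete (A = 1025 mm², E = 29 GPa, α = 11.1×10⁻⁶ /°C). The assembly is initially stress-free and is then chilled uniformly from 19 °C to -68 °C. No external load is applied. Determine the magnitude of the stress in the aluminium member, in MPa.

Both members must finish at the same length. With the larger α, the aluminium tends to over-contract; the plates restrain it, putting the aluminium in tension and the concrete in compression. With no external load the two internal forces are equal and opposite, magnitude P.
Compatibility of the two members (thermal + elastic change equal): (α₁ − α₂)ΔT = P·[1/(A₁E₁) + 1/(A₂E₂)].
|α₁ − α₂|·ΔT = 12.8×10⁻⁶ × 87 = 0.001114.
1/(A₁E₁) + 1/(A₂E₂) = 1/(600×69×10³) + 1/(1025×29×10³) = 5.78×10⁻⁸ N⁻¹.
P = 0.001114 / 5.78×10⁻⁸ = 19270 N = 19.27 kN.
σ_{aluminium} = P/A₁ = 19270/600 = 32.11 MPa, tensile.

σ ≈ 32.1 MPa (tensile)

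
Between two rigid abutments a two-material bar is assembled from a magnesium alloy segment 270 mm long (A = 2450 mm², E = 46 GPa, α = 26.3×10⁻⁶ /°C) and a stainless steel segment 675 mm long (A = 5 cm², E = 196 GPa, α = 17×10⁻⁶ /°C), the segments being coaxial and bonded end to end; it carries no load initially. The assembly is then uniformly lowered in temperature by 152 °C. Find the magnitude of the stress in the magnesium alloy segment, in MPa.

If the supports were absent, the total length change would be Σ αᵢΔT Lᵢ = 26.3×10⁻⁶×152×270 + 17×10⁻⁶×152×675 = 2.824 mm.
Since the ends are fixed, an axial force P builds up, equal in every segment, with P · Σ Lᵢ/(AᵢEᵢ) = δ_free.
The series flexibility is Σ Lᵢ/(AᵢEᵢ) = 270/(2450×46×10³) + 675/(500×196×10³) = 9.283×10⁻⁶ mm/N.
So P = 2.824 / 9.283×10⁻⁶ = 304.1 kN, tensile.
σ_{magnesium alloy} = P / A = 304100 / 2450 = 124.1 MPa.

σ ≈ 124 MPa (tensile)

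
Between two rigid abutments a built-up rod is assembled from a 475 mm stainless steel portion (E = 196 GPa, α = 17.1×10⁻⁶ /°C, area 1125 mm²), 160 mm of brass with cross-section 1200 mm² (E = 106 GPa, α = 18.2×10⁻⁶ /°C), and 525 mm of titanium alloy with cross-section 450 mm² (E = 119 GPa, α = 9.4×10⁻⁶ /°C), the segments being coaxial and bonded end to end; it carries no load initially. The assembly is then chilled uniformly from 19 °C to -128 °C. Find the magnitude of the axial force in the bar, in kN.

With the walls removed the bar would change length by δ_free = Σ αᵢΔT Lᵢ = 17.1×10⁻⁶×147×475 + 18.2×10⁻⁶×147×160 + 9.4×10⁻⁶×147×525 = 2.348 mm.
The walls prevent any net length change, so an axial force P (same in every segment) develops. Compatibility: P · Σ Lᵢ/(AᵢEᵢ) = δ_free.
The series flexibility is Σ Lᵢ/(AᵢEᵢ) = 475/(1125×196×10³) + 160/(1200×106×10³) + 525/(450×119×10³) = 1.322×10⁻⁵ mm/N.
So P = 2.348 / 1.322×10⁻⁵ = 177.6 kN, tensile.

P ≈ 178 kN (tensile)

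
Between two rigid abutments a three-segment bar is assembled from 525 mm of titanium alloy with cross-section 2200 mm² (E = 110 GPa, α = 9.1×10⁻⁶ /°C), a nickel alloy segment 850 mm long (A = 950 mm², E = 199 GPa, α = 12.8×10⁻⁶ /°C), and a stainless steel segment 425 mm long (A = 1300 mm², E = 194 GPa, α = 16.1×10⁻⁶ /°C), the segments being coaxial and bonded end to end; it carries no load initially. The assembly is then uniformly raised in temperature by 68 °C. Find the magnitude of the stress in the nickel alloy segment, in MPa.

If the supports were absent, the total length change would be Σ αᵢΔT Lᵢ = 9.1×10⁻⁶×68×525 + 12.8×10⁻⁶×68×850 + 16.1×10⁻⁶×68×425 = 1.53 mm.
Since the ends are fixed, an axial force P builds up, equal in every segment, with P · Σ Lᵢ/(AᵢEᵢ) = δ_free.
Σ Lᵢ/(AᵢEᵢ) = 525/(2200×110×10³) + 850/(950×199×10³) + 425/(1300×194×10³) = 8.351×10⁻⁶ mm/N.
So P = 1.53 / 8.351×10⁻⁶ = 183.2 kN, compressive.
σ_{nickel alloy} = P / A = 183200 / 950 = 192.9 MPa.

σ ≈ 193 MPa (compressive)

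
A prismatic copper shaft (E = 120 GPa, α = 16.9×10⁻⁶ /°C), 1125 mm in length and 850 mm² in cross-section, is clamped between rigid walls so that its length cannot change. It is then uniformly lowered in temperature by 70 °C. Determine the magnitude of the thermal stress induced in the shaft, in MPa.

σ ≈ 142 MPa (tensile)

With length fixed, the mechanical strain must cancel the thermal strain αΔT = 16.9×10⁻⁶ × 70 = 1183×10⁻⁶.
σ = EαΔT = 120×10³ × 16.9×10⁻⁶ × 70 = 142 MPa (tensile; the shaft is trying to contract).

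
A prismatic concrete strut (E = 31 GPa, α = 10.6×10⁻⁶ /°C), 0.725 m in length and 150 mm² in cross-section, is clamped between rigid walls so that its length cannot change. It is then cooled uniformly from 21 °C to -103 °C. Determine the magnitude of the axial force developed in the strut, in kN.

With zero net strain, σ = E·αΔT = 31 GPa × 10.6×10⁻⁶ × 124 = 40.75 MPa.
Then P = σA = 40.75 × 150 mm² = 6.112 kN, tensile.

P ≈ 6.11 kN (tensile)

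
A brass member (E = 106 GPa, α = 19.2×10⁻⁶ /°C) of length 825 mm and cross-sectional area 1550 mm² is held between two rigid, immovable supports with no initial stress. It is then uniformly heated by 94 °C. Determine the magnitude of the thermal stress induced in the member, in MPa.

σ ≈ 191 MPa (compressive)

Because both ends are immovable the net strain is zero, and the suppressed thermal strain is αΔT = 19.2×10⁻⁶ × 94 = 1804.8×10⁻⁶.
The stress required to suppress this strain is σ = Eε = 106×10³ × 1804.8×10⁻⁶ = 191.3 MPa, compressive since the member is trying to expand.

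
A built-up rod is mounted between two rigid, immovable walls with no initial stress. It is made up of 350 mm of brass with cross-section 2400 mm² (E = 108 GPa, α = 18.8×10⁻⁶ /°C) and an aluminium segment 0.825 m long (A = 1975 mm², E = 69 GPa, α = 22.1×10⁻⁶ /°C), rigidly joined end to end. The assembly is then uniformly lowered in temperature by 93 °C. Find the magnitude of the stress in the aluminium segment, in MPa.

With the walls removed the bar would change length by δ_free = Σ αᵢΔT Lᵢ = 18.8×10⁻⁶×93×350 + 22.1×10⁻⁶×93×825 = 2.308 mm.
The walls prevent any net length change, so an axial force P (same in every segment) develops. Compatibility: P · Σ Lᵢ/(AᵢEᵢ) = δ_free.
The series flexibility is Σ Lᵢ/(AᵢEᵢ) = 350/(2400×108×10³) + 825/(1975×69×10³) = 7.404×10⁻⁶ mm/N.
P = 2.308 / 7.404×10⁻⁶ = 311700 N = 311.7 kN, tensile.
σ_{aluminium} = P / A = 311700 / 1975 = 157.8 MPa.

σ ≈ 158 MPa (tensile)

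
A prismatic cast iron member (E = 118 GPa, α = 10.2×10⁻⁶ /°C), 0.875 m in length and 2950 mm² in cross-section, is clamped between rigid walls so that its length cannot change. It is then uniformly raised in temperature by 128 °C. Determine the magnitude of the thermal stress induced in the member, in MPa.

Because both ends are immovable the net strain is zero, and the suppressed thermal strain is αΔT = 10.2×10⁻⁶ × 128 = 1305.6×10⁻⁶.
σ = EαΔT = 118×10³ × 10.2×10⁻⁶ × 128 = 154.1 MPa (compressive; the member is trying to expand).

σ ≈ 154 MPa (compressive)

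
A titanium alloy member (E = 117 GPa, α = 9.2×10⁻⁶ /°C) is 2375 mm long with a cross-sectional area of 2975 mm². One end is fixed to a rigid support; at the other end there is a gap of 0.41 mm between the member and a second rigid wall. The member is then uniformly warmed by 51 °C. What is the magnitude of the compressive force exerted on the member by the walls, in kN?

Free thermal elongation = αΔT L = 9.2×10⁻⁶ × 51 × 2375 = 1.114 mm.
This exceeds the 0.41 mm gap, so the wall pushes back. The portion of expansion that must be recovered elastically is δ_free − gap = 1.114 − 0.41 = 0.7043 mm.
Compatibility: PL/(AE) = 0.7043 mm, so σ = P/A = E × (0.7043/2375) = 34.7 MPa.
Force on the wall = σA = 34.7 × 2975 mm² = 103.2 kN.

P ≈ 103 kN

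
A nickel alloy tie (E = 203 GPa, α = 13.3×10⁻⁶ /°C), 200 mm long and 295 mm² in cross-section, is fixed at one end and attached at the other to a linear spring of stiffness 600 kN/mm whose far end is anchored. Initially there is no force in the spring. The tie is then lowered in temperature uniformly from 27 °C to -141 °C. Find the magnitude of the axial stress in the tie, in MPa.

If the spring were absent the tie would shorten by αΔT L = 13.3×10⁻⁶ × 168 × 200 = 0.4469 mm.
Let P be the tensile force in the spring. The tie extends elastically by PL/(AE) and the spring stretches by P/k; together these equal δ_free.
P [ L/(AE) + 1/k ] = δ_free → P [ 200/(295×203×10³) + 1/(600×10³) ] = 0.4469.
P = 0.4469 / 5.006×10⁻⁶ = 89260 N.
σ = P/A = 89260/295 = 302.6 MPa.

σ ≈ 303 MPa (tensile)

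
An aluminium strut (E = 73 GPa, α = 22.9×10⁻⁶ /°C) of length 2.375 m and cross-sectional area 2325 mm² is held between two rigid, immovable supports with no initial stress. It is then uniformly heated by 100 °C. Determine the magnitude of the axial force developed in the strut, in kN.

P ≈ 389 kN (compressive)

With zero net strain, σ = E·αΔT = 73 GPa × 22.9×10⁻⁶ × 100 = 167.2 MPa.
P = AEαΔT = 2325 × 73×10³ × 22.9×10⁻⁶ × 100 = 388.7 kN (compressive).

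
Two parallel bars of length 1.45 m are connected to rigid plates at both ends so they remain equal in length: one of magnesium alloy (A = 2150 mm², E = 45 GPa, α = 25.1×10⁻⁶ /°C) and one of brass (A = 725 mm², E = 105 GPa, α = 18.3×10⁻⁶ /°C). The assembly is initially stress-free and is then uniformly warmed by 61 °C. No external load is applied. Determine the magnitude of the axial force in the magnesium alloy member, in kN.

Equilibrium of a rigid end plate with no external load gives equal and opposite internal forces ±P in the two members. Since α_{magnesium alloy} > α_{brass}, heating drives the magnesium alloy into compression and the brass into tension.
Setting the final lengths equal and cancelling L: (α₁ − α₂)ΔT = P/(A₁E₁) + P/(A₂E₂).
|α₁ − α₂|·ΔT = 6.8×10⁻⁶ × 61 = 0.0004148.
1/(A₁E₁) + 1/(A₂E₂) = 1/(2150×45×10³) + 1/(725×105×10³) = 2.347×10⁻⁸ N⁻¹.
P = 0.0004148 / 2.347×10⁻⁸ = 17670 N = 17.67 kN.

P ≈ 17.7 kN (compressive in the magnesium alloy)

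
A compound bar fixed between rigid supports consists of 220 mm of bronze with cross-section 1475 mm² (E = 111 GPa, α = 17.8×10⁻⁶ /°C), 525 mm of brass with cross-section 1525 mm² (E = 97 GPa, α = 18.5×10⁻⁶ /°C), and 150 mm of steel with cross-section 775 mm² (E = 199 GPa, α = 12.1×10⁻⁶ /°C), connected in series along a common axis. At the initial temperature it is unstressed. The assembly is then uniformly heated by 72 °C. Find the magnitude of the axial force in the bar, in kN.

P ≈ 190 kN (compressive)

Free thermal expansion of the whole bar: Σ αᵢΔT Lᵢ = 17.8×10⁻⁶×72×220 + 18.5×10⁻⁶×72×525 + 12.1×10⁻⁶×72×150 = 1.112 mm.
The rigid supports impose zero overall length change; the single axial force P common to all segments must satisfy P Σ Lᵢ/(AᵢEᵢ) = δ_free.
Σ Lᵢ/(AᵢEᵢ) = 220/(1475×111×10³) + 525/(1525×97×10³) + 150/(775×199×10³) = 5.865×10⁻⁶ mm/N.
So P = 1.112 / 5.865×10⁻⁶ = 189.6 kN, compressive.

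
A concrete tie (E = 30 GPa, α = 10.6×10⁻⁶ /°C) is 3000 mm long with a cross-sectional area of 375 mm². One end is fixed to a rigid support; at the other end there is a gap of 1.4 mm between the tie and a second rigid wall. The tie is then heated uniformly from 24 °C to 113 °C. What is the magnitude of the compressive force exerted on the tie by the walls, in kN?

Unrestrained expansion: δ_free = αΔT L = 10.6×10⁻⁶ × 89 × 3000 = 2.83 mm.
The gap closes (δ_free > 1.4 mm) and the wall then resists a further 2.83 − 1.4 = 1.43 mm of expansion.
So σ = E(δ_free − g)/L = 30×10³ × 1.43/3000 = 14.3 MPa.
Force on the wall = σA = 14.3 × 375 mm² = 5.363 kN.

P ≈ 5.36 kN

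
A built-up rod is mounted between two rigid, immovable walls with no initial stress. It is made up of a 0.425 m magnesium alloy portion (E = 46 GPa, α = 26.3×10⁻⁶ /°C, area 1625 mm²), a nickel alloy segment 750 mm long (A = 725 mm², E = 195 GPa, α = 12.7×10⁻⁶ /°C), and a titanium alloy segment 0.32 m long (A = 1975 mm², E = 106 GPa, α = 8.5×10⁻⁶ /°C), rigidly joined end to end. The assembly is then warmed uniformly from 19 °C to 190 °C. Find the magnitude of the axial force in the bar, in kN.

With the walls removed the bar would change length by δ_free = Σ αᵢΔT Lᵢ = 26.3×10⁻⁶×171×425 + 12.7×10⁻⁶×171×750 + 8.5×10⁻⁶×171×320 = 4.005 mm.
Since the ends are fixed, an axial force P builds up, equal in every segment, with P · Σ Lᵢ/(AᵢEᵢ) = δ_free.
The series flexibility is Σ Lᵢ/(AᵢEᵢ) = 425/(1625×46×10³) + 750/(725×195×10³) + 320/(1975×106×10³) = 1.252×10⁻⁵ mm/N.
Hence P = δ_free / Σ(L/AE) = 4.005/1.252×10⁻⁵ = 319.9 kN (compressive).

P ≈ 320 kN (compressive)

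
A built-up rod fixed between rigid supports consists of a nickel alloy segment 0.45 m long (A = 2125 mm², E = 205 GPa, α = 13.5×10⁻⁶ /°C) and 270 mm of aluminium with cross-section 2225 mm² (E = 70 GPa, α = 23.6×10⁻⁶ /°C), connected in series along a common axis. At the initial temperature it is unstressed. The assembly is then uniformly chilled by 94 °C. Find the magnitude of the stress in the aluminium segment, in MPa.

With the walls removed the bar would change length by δ_free = Σ αᵢΔT Lᵢ = 13.5×10⁻⁶×94×450 + 23.6×10⁻⁶×94×270 = 1.17 mm.
The walls prevent any net length change, so an axial force P (same in every segment) develops. Compatibility: P · Σ Lᵢ/(AᵢEᵢ) = δ_free.
Σ Lᵢ/(AᵢEᵢ) = 450/(2125×205×10³) + 270/(2225×70×10³) = 2.767×10⁻⁶ mm/N.
Hence P = δ_free / Σ(L/AE) = 1.17/2.767×10⁻⁶ = 422.9 kN (tensile).
σ_{aluminium} = P / A = 422900 / 2225 = 190.1 MPa.

σ ≈ 190 MPa (tensile)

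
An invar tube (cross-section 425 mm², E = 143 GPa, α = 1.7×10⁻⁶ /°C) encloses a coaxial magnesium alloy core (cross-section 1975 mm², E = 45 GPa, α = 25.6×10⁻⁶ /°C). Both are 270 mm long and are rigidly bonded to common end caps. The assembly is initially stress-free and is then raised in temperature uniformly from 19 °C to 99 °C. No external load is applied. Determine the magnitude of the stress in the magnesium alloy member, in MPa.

The magnesium alloy has the larger α, so on heating it would change length more than the invar if both were free. The rigid plates force a common final length, so the magnesium alloy is put into compression and the invar into tension, with equal and opposite forces P (no external load).
Equating the net (thermal + elastic) strains gives |α₁ − α₂|·ΔT = P·[1/(A₁E₁) + 1/(A₂E₂)].
|α₁ − α₂|·ΔT = 23.9×10⁻⁶ × 80 = 0.001912.
1/(A₁E₁) + 1/(A₂E₂) = 1/(425×143×10³) + 1/(1975×45×10³) = 2.771×10⁻⁸ N⁻¹.
P = 0.001912 / 2.771×10⁻⁸ = 69010 N = 69.01 kN.
σ_{magnesium alloy} = P/A₂ = 69010/1975 = 34.94 MPa, compressive.

σ ≈ 34.9 MPa (compressive)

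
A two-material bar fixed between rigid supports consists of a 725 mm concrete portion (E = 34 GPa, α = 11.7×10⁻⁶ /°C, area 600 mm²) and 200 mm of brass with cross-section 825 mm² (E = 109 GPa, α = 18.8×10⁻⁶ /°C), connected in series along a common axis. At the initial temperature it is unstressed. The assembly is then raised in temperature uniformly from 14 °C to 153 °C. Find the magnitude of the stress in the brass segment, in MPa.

σ ≈ 54.6 MPa (compressive)

If the supports were absent, the total length change would be Σ αᵢΔT Lᵢ = 11.7×10⁻⁶×139×725 + 18.8×10⁻⁶×139×200 = 1.702 mm.
Since the ends are fixed, an axial force P builds up, equal in every segment, with P · Σ Lᵢ/(AᵢEᵢ) = δ_free.
Σ Lᵢ/(AᵢEᵢ) = 725/(600×34×10³) + 200/(825×109×10³) = 3.776×10⁻⁵ mm/N.
Hence P = δ_free / Σ(L/AE) = 1.702/3.776×10⁻⁵ = 45.06 kN (compressive).
σ_{brass} = P / A = 45060 / 825 = 54.62 MPa.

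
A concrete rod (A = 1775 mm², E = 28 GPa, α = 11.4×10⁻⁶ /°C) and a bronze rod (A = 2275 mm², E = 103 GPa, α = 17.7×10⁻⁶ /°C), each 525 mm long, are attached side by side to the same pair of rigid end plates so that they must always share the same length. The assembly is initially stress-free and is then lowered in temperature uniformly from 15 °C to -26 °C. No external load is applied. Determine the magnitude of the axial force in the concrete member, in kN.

Equilibrium of a rigid end plate with no external load gives equal and opposite internal forces ±P in the two members. Since α_{bronze} > α_{concrete}, cooling drives the bronze into tension and the concrete into compression.
Equating the net (thermal + elastic) strains gives |α₁ − α₂|·ΔT = P·[1/(A₁E₁) + 1/(A₂E₂)].
|α₁ − α₂|·ΔT = 6.3×10⁻⁶ × 41 = 0.0002583.
1/(A₁E₁) + 1/(A₂E₂) = 1/(1775×28×10³) + 1/(2275×103×10³) = 2.439×10⁻⁸ N⁻¹.
So P = 0.0002583 / 2.439×10⁻⁸ = 10.59 kN.

P ≈ 10.6 kN (compressive in the concrete)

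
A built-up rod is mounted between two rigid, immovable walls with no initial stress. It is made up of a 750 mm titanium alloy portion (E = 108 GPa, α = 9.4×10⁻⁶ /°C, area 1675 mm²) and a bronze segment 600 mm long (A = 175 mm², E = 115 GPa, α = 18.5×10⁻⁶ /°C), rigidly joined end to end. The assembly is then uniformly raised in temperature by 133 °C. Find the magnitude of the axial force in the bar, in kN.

With the walls removed the bar would change length by δ_free = Σ αᵢΔT Lᵢ = 9.4×10⁻⁶×133×750 + 18.5×10⁻⁶×133×600 = 2.414 mm.
The rigid supports impose zero overall length change; the single axial force P common to all segments must satisfy P Σ Lᵢ/(AᵢEᵢ) = δ_free.
The series flexibility is Σ Lᵢ/(AᵢEᵢ) = 750/(1675×108×10³) + 600/(175×115×10³) = 3.396×10⁻⁵ mm/N.
Hence P = δ_free / Σ(L/AE) = 2.414/3.396×10⁻⁵ = 71.08 kN (compressive).

P ≈ 71.1 kN (compressive)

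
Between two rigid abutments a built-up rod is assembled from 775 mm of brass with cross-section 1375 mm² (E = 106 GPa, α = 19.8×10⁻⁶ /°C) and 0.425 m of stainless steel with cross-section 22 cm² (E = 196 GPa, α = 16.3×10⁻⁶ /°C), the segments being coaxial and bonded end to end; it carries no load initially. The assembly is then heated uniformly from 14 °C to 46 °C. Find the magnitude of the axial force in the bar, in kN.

With the walls removed the bar would change length by δ_free = Σ αᵢΔT Lᵢ = 19.8×10⁻⁶×32×775 + 16.3×10⁻⁶×32×425 = 0.7127 mm.
Since the ends are fixed, an axial force P builds up, equal in every segment, with P · Σ Lᵢ/(AᵢEᵢ) = δ_free.
The series flexibility is Σ Lᵢ/(AᵢEᵢ) = 775/(1375×106×10³) + 425/(2200×196×10³) = 6.303×10⁻⁶ mm/N.
So P = 0.7127 / 6.303×10⁻⁶ = 113.1 kN, compressive.

P ≈ 113 kN (compressive)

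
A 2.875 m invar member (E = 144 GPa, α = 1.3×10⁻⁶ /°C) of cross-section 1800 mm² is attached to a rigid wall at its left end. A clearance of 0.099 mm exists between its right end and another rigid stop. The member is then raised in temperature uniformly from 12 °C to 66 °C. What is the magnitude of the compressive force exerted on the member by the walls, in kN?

P ≈ 9.27 kN

Unrestrained expansion: δ_free = αΔT L = 1.3×10⁻⁶ × 54 × 2875 = 0.2018 mm.
After closing the 0.099 mm clearance, 0.2018 − 0.099 = 0.1028 mm of expansion remains to be suppressed by the wall.
So σ = E(δ_free − g)/L = 144×10³ × 0.1028/2875 = 5.15 MPa.
Force on the wall = σA = 5.15 × 1800 mm² = 9.27 kN.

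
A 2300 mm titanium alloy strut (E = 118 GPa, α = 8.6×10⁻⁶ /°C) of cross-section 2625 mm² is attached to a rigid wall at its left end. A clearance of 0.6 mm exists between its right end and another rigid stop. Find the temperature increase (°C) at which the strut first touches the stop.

Contact occurs when the free expansion equals the gap: αΔT L = 0.6 mm.
ΔT = 0.6 / (8.6×10⁻⁶ × 2300) = 30.33 °C.

ΔT ≈ 30.3 °C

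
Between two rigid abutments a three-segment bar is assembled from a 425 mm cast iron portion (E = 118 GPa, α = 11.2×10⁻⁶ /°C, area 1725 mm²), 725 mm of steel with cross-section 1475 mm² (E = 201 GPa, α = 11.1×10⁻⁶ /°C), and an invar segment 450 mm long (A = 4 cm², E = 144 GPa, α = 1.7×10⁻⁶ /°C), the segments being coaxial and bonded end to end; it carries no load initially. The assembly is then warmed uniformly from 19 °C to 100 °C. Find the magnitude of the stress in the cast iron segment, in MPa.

σ ≈ 51.6 MPa (compressive)

Free thermal expansion of the whole bar: Σ αᵢΔT Lᵢ = 11.2×10⁻⁶×81×425 + 11.1×10⁻⁶×81×725 + 1.7×10⁻⁶×81×450 = 1.099 mm.
The walls prevent any net length change, so an axial force P (same in every segment) develops. Compatibility: P · Σ Lᵢ/(AᵢEᵢ) = δ_free.
Σ Lᵢ/(AᵢEᵢ) = 425/(1725×118×10³) + 725/(1475×201×10³) + 450/(400×144×10³) = 1.235×10⁻⁵ mm/N.
P = 1.099 / 1.235×10⁻⁵ = 89050 N = 89.05 kN, compressive.
σ_{cast iron} = P / A = 89050 / 1725 = 51.62 MPa.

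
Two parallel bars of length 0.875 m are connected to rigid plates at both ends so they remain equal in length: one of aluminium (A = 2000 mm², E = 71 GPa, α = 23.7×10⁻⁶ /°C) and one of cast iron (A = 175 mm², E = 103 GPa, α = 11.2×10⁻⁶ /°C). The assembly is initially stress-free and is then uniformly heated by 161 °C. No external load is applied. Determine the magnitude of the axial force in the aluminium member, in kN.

The aluminium has the larger α, so on heating it would change length more than the cast iron if both were free. The rigid plates force a common final length, so the aluminium is put into compression and the cast iron into tension, with equal and opposite forces P (no external load).
Equating the net (thermal + elastic) strains gives |α₁ − α₂|·ΔT = P·[1/(A₁E₁) + 1/(A₂E₂)].
|α₁ − α₂|·ΔT = 12.5×10⁻⁶ × 161 = 0.002012.
1/(A₁E₁) + 1/(A₂E₂) = 1/(2000×71×10³) + 1/(175×103×10³) = 6.252×10⁻⁸ N⁻¹.
P = 0.002012 / 6.252×10⁻⁸ = 32190 N = 32.19 kN.

P ≈ 32.2 kN (compressive in the aluminium)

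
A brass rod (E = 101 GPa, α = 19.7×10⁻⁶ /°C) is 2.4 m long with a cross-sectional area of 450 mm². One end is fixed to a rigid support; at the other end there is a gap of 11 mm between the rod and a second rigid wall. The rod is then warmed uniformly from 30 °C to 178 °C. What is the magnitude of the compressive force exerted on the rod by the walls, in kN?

Unrestrained expansion: δ_free = αΔT L = 19.7×10⁻⁶ × 148 × 2400 = 6.997 mm.
Since δ_free = 7 mm is less than the 11 mm gap, the rod never touches the wall. No axial force develops.

P ≈ 0 kN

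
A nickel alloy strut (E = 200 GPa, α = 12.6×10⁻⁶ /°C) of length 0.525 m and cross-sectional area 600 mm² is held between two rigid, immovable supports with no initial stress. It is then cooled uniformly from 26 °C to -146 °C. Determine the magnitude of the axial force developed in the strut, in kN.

P ≈ 260 kN (tensile)

Full restraint means ε = 0, so the stress is σ = EαΔT = 200×10³ × 12.6×10⁻⁶ × 172 = 433.4 MPa.
P = AEαΔT = 600 × 200×10³ × 12.6×10⁻⁶ × 172 = 260.1 kN (tensile).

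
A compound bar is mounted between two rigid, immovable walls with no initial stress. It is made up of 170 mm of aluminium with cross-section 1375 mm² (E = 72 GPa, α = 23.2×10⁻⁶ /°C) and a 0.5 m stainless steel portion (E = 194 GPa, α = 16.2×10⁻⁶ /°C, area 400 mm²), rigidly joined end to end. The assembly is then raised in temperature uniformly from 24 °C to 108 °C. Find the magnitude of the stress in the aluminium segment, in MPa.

If the supports were absent, the total length change would be Σ αᵢΔT Lᵢ = 23.2×10⁻⁶×84×170 + 16.2×10⁻⁶×84×500 = 1.012 mm.
The walls prevent any net length change, so an axial force P (same in every segment) develops. Compatibility: P · Σ Lᵢ/(AᵢEᵢ) = δ_free.
Σ Lᵢ/(AᵢEᵢ) = 170/(1375×72×10³) + 500/(400×194×10³) = 8.16×10⁻⁶ mm/N.
P = 1.012 / 8.16×10⁻⁶ = 124000 N = 124 kN, compressive.
σ_{aluminium} = P / A = 124000 / 1375 = 90.16 MPa.

σ ≈ 90.2 MPa (compressive)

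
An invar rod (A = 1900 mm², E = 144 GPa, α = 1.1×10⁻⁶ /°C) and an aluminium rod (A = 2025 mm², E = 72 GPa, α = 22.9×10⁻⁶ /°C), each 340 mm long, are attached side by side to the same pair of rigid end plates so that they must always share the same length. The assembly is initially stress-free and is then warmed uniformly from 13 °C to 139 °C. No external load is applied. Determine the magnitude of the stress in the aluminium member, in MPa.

σ ≈ 129 MPa (compressive)

Both members must finish at the same length. With the larger α, the aluminium tends to over-expand; the plates restrain it, putting the aluminium in compression and the invar in tension. With no external load the two internal forces are equal and opposite, magnitude P.
Equating the net (thermal + elastic) strains gives |α₁ − α₂|·ΔT = P·[1/(A₁E₁) + 1/(A₂E₂)].
|α₁ − α₂|·ΔT = 21.8×10⁻⁶ × 126 = 0.002747.
1/(A₁E₁) + 1/(A₂E₂) = 1/(1900×144×10³) + 1/(2025×72×10³) = 1.051×10⁻⁸ N⁻¹.
P = 0.002747 / 1.051×10⁻⁸ = 261300 N = 261.3 kN.
σ_{aluminium} = P/A₂ = 261300/2025 = 129 MPa, compressive.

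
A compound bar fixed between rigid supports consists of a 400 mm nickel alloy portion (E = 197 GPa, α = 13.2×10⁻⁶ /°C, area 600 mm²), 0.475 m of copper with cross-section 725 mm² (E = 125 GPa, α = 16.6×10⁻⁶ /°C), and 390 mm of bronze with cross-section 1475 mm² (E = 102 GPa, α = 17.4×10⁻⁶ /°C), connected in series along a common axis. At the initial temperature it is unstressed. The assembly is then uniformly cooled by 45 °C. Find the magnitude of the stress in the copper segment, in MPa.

σ ≈ 110 MPa (tensile)

If the supports were absent, the total length change would be Σ αᵢΔT Lᵢ = 13.2×10⁻⁶×45×400 + 16.6×10⁻⁶×45×475 + 17.4×10⁻⁶×45×390 = 0.8978 mm.
The rigid supports impose zero overall length change; the single axial force P common to all segments must satisfy P Σ Lᵢ/(AᵢEᵢ) = δ_free.
The series flexibility is Σ Lᵢ/(AᵢEᵢ) = 400/(600×197×10³) + 475/(725×125×10³) + 390/(1475×102×10³) = 1.122×10⁻⁵ mm/N.
Hence P = δ_free / Σ(L/AE) = 0.8978/1.122×10⁻⁵ = 80.03 kN (tensile).
σ_{copper} = P / A = 80030 / 725 = 110.4 MPa.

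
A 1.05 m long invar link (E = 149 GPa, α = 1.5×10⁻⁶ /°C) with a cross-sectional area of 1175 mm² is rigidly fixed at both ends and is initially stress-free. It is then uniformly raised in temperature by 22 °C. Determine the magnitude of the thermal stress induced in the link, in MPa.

σ ≈ 4.92 MPa (compressive)

Because both ends are immovable the net strain is zero, and the suppressed thermal strain is αΔT = 1.5×10⁻⁶ × 22 = 33×10⁻⁶.
σ = EαΔT = 149×10³ × 1.5×10⁻⁶ × 22 = 4.917 MPa (compressive; the link is trying to expand).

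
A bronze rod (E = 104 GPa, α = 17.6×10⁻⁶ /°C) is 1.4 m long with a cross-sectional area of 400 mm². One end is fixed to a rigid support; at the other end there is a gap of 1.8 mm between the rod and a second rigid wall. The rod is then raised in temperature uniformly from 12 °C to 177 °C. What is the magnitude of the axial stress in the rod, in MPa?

Free thermal elongation = αΔT L = 17.6×10⁻⁶ × 165 × 1400 = 4.066 mm.
After closing the 1.8 mm clearance, 4.066 − 1.8 = 2.266 mm of expansion remains to be suppressed by the wall.
Compatibility: PL/(AE) = 2.266 mm, so σ = P/A = E × (2.266/1400) = 168.3 MPa.

σ ≈ 168 MPa (compressive)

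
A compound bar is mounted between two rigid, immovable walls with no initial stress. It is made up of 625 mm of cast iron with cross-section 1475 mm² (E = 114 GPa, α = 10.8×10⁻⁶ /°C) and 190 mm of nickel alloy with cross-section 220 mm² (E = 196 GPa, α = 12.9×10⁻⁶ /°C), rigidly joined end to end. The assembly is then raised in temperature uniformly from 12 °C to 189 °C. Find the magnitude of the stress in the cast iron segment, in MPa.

If the supports were absent, the total length change would be Σ αᵢΔT Lᵢ = 10.8×10⁻⁶×177×625 + 12.9×10⁻⁶×177×190 = 1.629 mm.
The rigid supports impose zero overall length change; the single axial force P common to all segments must satisfy P Σ Lᵢ/(AᵢEᵢ) = δ_free.
The series flexibility is Σ Lᵢ/(AᵢEᵢ) = 625/(1475×114×10³) + 190/(220×196×10³) = 8.123×10⁻⁶ mm/N.
So P = 1.629 / 8.123×10⁻⁶ = 200.5 kN, compressive.
σ_{cast iron} = P / A = 200500 / 1475 = 135.9 MPa.

σ ≈ 136 MPa (compressive)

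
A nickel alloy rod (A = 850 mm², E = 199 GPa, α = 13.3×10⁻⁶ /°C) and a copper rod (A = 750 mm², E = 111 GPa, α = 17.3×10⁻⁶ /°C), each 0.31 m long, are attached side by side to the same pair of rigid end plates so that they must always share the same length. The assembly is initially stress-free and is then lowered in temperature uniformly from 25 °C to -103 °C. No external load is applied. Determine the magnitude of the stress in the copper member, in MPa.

Equilibrium of a rigid end plate with no external load gives equal and opposite internal forces ±P in the two members. Since α_{copper} > α_{nickel alloy}, cooling drives the copper into tension and the nickel alloy into compression.
Setting the final lengths equal and cancelling L: (α₁ − α₂)ΔT = P/(A₁E₁) + P/(A₂E₂).
|α₁ − α₂|·ΔT = 4×10⁻⁶ × 128 = 0.000512.
1/(A₁E₁) + 1/(A₂E₂) = 1/(850×199×10³) + 1/(750×111×10³) = 1.792×10⁻⁸ N⁻¹.
P = 0.000512 / 1.792×10⁻⁸ = 28570 N = 28.57 kN.
σ_{copper} = P/A₂ = 28570/750 = 38.09 MPa, tensile.

σ ≈ 38.1 MPa (tensile)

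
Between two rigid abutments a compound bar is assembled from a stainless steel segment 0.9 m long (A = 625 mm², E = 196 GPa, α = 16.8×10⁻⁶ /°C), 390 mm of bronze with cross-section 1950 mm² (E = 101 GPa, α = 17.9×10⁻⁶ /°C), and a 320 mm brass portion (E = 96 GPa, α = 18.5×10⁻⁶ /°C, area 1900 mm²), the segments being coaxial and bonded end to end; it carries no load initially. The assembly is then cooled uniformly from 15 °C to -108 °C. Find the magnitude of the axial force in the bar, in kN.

P ≈ 311 kN (tensile)

If the supports were absent, the total length change would be Σ αᵢΔT Lᵢ = 16.8×10⁻⁶×123×900 + 17.9×10⁻⁶×123×390 + 18.5×10⁻⁶×123×320 = 3.447 mm.
The walls prevent any net length change, so an axial force P (same in every segment) develops. Compatibility: P · Σ Lᵢ/(AᵢEᵢ) = δ_free.
Σ Lᵢ/(AᵢEᵢ) = 900/(625×196×10³) + 390/(1950×101×10³) + 320/(1900×96×10³) = 1.108×10⁻⁵ mm/N.
P = 3.447 / 1.108×10⁻⁵ = 311000 N = 311 kN, tensile.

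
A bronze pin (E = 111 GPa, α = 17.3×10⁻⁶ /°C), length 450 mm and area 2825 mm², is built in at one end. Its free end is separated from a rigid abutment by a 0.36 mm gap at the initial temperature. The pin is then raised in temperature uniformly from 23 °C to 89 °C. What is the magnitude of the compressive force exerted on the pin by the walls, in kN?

P ≈ 107 kN

Unrestrained expansion: δ_free = αΔT L = 17.3×10⁻⁶ × 66 × 450 = 0.5138 mm.
This exceeds the 0.36 mm gap, so the wall pushes back. The portion of expansion that must be recovered elastically is δ_free − gap = 0.5138 − 0.36 = 0.1538 mm.
That suppressed elongation corresponds to σ = E·Δ/L = 111×10³ × 0.1538/450 = 37.94 MPa.
Force on the wall = σA = 37.94 × 2825 mm² = 107.2 kN.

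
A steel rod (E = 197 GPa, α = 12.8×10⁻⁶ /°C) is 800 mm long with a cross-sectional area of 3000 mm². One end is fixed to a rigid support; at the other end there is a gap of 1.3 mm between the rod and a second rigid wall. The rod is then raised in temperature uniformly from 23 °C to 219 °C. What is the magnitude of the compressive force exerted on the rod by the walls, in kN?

P ≈ 522 kN

If the wall were absent the rod would grow by αΔT L = 12.8×10⁻⁶ × 196 × 800 = 2.007 mm.
The gap closes (δ_free > 1.3 mm) and the wall then resists a further 2.007 − 1.3 = 0.707 mm of expansion.
That suppressed elongation corresponds to σ = E·Δ/L = 197×10³ × 0.707/800 = 174.1 MPa.
P = σA = 174.1 × 3000 = 522.3 kN.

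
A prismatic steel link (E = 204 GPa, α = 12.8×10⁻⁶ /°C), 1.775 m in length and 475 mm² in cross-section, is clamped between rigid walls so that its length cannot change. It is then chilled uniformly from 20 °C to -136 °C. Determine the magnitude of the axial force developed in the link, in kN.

P ≈ 193 kN (tensile)

The ends cannot move, so σ = EαΔT = 204×10³ × 12.8×10⁻⁶ × 156 = 407.3 MPa.
Axial force P = σA = 407.3 × 475 = 193500 N = 193.5 kN, tensile.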